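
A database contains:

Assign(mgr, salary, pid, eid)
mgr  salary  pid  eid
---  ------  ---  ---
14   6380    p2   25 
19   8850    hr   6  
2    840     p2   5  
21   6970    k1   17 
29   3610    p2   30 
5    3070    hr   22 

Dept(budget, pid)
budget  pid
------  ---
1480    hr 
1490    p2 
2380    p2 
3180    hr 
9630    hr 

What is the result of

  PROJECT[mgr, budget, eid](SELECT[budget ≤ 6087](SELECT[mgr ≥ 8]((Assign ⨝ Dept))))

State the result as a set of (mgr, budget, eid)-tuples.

{(14, 1490, 25), (14, 2380, 25), (19, 1480, 6), (19, 3180, 6), (29, 1490, 30), (29, 2380, 30)}

Assign ⋈ Dept (natural join on pid): {(14, 6380, p2, 25, 1490), (14, 6380, p2, 25, 2380), (19, 8850, hr, 6, 1480), (19, 8850, hr, 6, 3180), (19, 8850, hr, 6, 9630), (2, 840, p2, 5, 1490), (2, 840, p2, 5, 2380), (29, 3610, p2, 30, 1490), (29, 3610, p2, 30, 2380), (5, 3070, hr, 22, 1480), (5, 3070, hr, 22, 3180), (5, 3070, hr, 22, 9630)}
σ[mgr ≥ 8]: keep tuples satisfying mgr ≥ 8 → {(14, 6380, p2, 25, 1490), (14, 6380, p2, 25, 2380), (19, 8850, hr, 6, 1480), (19, 8850, hr, 6, 3180), (19, 8850, hr, 6, 9630), (29, 3610, p2, 30, 1490), (29, 3610, p2, 30, 2380)}
σ[budget ≤ 6087]: keep tuples satisfying budget ≤ 6087 → {(14, 6380, p2, 25, 1490), (14, 6380, p2, 25, 2380), (19, 8850, hr, 6, 1480), (19, 8850, hr, 6, 3180), (29, 3610, p2, 30, 1490), (29, 3610, p2, 30, 2380)}
Projecting to mgr, budget, eid: {(14, 1490, 25), (14, 2380, 25), (19, 1480, 6), (19, 3180, 6), (29, 1490, 30), (29, 2380, 30)}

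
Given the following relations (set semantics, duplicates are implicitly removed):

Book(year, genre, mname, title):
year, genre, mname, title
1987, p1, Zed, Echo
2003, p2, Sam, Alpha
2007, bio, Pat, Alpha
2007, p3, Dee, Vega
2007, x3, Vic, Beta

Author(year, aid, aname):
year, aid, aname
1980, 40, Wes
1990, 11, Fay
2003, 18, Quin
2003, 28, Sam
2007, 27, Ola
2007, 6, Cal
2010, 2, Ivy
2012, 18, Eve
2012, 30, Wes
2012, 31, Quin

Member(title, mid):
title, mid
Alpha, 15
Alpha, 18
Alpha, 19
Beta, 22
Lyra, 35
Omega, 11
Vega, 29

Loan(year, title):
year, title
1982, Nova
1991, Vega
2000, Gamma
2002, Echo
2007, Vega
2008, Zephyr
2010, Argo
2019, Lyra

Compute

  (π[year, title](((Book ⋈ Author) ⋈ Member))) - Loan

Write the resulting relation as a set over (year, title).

Joining Book and Author on year yields {(2003, p2, Sam, Alpha, 18, Quin), (2003, p2, Sam, Alpha, 28, Sam), (2007, bio, Pat, Alpha, 27, Ola), (2007, bio, Pat, Alpha, 6, Cal), (2007, p3, Dee, Vega, 27, Ola), (2007, p3, Dee, Vega, 6, Cal), (2007, x3, Vic, Beta, 27, Ola), (2007, x3, Vic, Beta, 6, Cal)}.
Joining (Book ⋈ Author) and Member on title yields {(2003, p2, Sam, Alpha, 18, Quin, 15), (2003, p2, Sam, Alpha, 18, Quin, 18), (2003, p2, Sam, Alpha, 18, Quin, 19), (2003, p2, Sam, Alpha, 28, Sam, 15), (2003, p2, Sam, Alpha, 28, Sam, 18), (2003, p2, Sam, Alpha, 28, Sam, 19), (2007, bio, Pat, Alpha, 27, Ola, 15), (2007, bio, Pat, Alpha, 27, Ola, 18), (2007, bio, Pat, Alpha, 27, Ola, 19), (2007, bio, Pat, Alpha, 6, Cal, 15), (2007, bio, Pat, Alpha, 6, Cal, 18), (2007, bio, Pat, Alpha, 6, Cal, 19), (2007, p3, Dee, Vega, 27, Ola, 29), (2007, p3, Dee, Vega, 6, Cal, 29), (2007, x3, Vic, Beta, 27, Ola, 22), (2007, x3, Vic, Beta, 6, Cal, 22)}.
Projecting to year, title (12 duplicate(s) eliminated): {(2003, Alpha), (2007, Alpha), (2007, Beta), (2007, Vega)}
Difference: {(2003, Alpha), (2007, Alpha), (2007, Beta), (2007, Vega)} with {(1982, Nova), (1991, Vega), (2000, Gamma), (2002, Echo), (2007, Vega), (2008, Zephyr), (2010, Argo), (2019, Lyra)} → {(2003, Alpha), (2007, Alpha), (2007, Beta)}

{(2003, Alpha), (2007, Alpha), (2007, Beta)}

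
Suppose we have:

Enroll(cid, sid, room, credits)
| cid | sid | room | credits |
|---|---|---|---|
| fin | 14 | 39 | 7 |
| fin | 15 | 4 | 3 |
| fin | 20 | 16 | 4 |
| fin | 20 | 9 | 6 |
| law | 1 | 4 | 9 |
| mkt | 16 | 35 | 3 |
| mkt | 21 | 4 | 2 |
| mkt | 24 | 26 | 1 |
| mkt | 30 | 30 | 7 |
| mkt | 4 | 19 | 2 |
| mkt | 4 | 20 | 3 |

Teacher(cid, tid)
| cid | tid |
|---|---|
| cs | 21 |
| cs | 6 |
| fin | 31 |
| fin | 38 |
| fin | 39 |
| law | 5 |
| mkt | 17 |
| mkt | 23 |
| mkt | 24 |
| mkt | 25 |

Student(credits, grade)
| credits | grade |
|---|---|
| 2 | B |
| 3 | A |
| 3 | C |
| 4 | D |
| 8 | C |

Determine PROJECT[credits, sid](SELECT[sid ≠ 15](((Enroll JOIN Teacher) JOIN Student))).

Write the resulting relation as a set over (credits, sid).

{(2, 21), (2, 4), (3, 16), (3, 4), (4, 20)}

Natural join on cid: {(fin, 14, 39, 7, 31), (fin, 14, 39, 7, 38), (fin, 14, 39, 7, 39), (fin, 15, 4, 3, 31), (fin, 15, 4, 3, 38), (fin, 15, 4, 3, 39), (fin, 20, 16, 4, 31), (fin, 20, 16, 4, 38), (fin, 20, 16, 4, 39), (fin, 20, 9, 6, 31), (fin, 20, 9, 6, 38), (fin, 20, 9, 6, 39), (law, 1, 4, 9, 5), (mkt, 16, 35, 3, 17), (mkt, 16, 35, 3, 23), (mkt, 16, 35, 3, 24), (mkt, 16, 35, 3, 25), (mkt, 21, 4, 2, 17), (mkt, 21, 4, 2, 23), (mkt, 21, 4, 2, 24), (mkt, 21, 4, 2, 25), (mkt, 24, 26, 1, 17), (mkt, 24, 26, 1, 23), (mkt, 24, 26, 1, 24), (mkt, 24, 26, 1, 25), (mkt, 30, 30, 7, 17), (mkt, 30, 30, 7, 23), (mkt, 30, 30, 7, 24), (mkt, 30, 30, 7, 25), (mkt, 4, 19, 2, 17), (mkt, 4, 19, 2, 23), (mkt, 4, 19, 2, 24), (mkt, 4, 19, 2, 25), (mkt, 4, 20, 3, 17), (mkt, 4, 20, 3, 23), (mkt, 4, 20, 3, 24), (mkt, 4, 20, 3, 25)}
Natural join on credits: {(fin, 15, 4, 3, 31, A), (fin, 15, 4, 3, 31, C), (fin, 15, 4, 3, 38, A), (fin, 15, 4, 3, 38, C), (fin, 15, 4, 3, 39, A), (fin, 15, 4, 3, 39, C), (fin, 20, 16, 4, 31, D), (fin, 20, 16, 4, 38, D), (fin, 20, 16, 4, 39, D), (mkt, 16, 35, 3, 17, A), (mkt, 16, 35, 3, 17, C), (mkt, 16, 35, 3, 23, A), (mkt, 16, 35, 3, 23, C), (mkt, 16, 35, 3, 24, A), (mkt, 16, 35, 3, 24, C), (mkt, 16, 35, 3, 25, A), (mkt, 16, 35, 3, 25, C), (mkt, 21, 4, 2, 17, B), (mkt, 21, 4, 2, 23, B), (mkt, 21, 4, 2, 24, B), (mkt, 21, 4, 2, 25, B), (mkt, 4, 19, 2, 17, B), (mkt, 4, 19, 2, 23, B), (mkt, 4, 19, 2, 24, B), (mkt, 4, 19, 2, 25, B), (mkt, 4, 20, 3, 17, A), (mkt, 4, 20, 3, 17, C), (mkt, 4, 20, 3, 23, A), (mkt, 4, 20, 3, 23, C), (mkt, 4, 20, 3, 24, A), (mkt, 4, 20, 3, 24, C), (mkt, 4, 20, 3, 25, A), (mkt, 4, 20, 3, 25, C)}
Filtering on sid ≠ 15 leaves {(fin, 20, 16, 4, 31, D), (fin, 20, 16, 4, 38, D), (fin, 20, 16, 4, 39, D), (mkt, 16, 35, 3, 17, A), (mkt, 16, 35, 3, 17, C), (mkt, 16, 35, 3, 23, A), (mkt, 16, 35, 3, 23, C), (mkt, 16, 35, 3, 24, A), (mkt, 16, 35, 3, 24, C), (mkt, 16, 35, 3, 25, A), (mkt, 16, 35, 3, 25, C), (mkt, 21, 4, 2, 17, B), (mkt, 21, 4, 2, 23, B), (mkt, 21, 4, 2, 24, B), (mkt, 21, 4, 2, 25, B), (mkt, 4, 19, 2, 17, B), (mkt, 4, 19, 2, 23, B), (mkt, 4, 19, 2, 24, B), (mkt, 4, 19, 2, 25, B), (mkt, 4, 20, 3, 17, A), (mkt, 4, 20, 3, 17, C), (mkt, 4, 20, 3, 23, A), (mkt, 4, 20, 3, 23, C), (mkt, 4, 20, 3, 24, A), (mkt, 4, 20, 3, 24, C), (mkt, 4, 20, 3, 25, A), (mkt, 4, 20, 3, 25, C)}.
π[credits, sid]: project onto (credits, sid) (22 duplicate(s) eliminated) → {(2, 21), (2, 4), (3, 16), (3, 4), (4, 20)}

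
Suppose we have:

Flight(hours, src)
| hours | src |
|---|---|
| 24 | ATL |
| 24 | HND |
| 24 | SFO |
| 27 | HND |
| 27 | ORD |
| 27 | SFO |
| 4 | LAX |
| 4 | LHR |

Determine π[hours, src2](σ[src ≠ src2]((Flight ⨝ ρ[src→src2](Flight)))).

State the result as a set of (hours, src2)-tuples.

{(24, ATL), (24, HND), (24, SFO), (27, HND), (27, ORD), (27, SFO), (4, LAX), (4, LHR)}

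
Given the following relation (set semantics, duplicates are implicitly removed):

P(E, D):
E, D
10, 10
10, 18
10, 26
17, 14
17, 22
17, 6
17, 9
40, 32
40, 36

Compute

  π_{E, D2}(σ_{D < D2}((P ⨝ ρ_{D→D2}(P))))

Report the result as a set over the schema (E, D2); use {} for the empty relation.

ρ[D→D2]: schema becomes (E, D2); tuples unchanged.
P ⋈ ρ_{D→D2}(P) (natural join on E): {(10, 10, 10), (10, 10, 18), (10, 10, 26), (10, 18, 10), (10, 18, 18), (10, 18, 26), (10, 26, 10), (10, 26, 18), (10, 26, 26), (17, 14, 14), (17, 14, 22), (17, 14, 6), (17, 14, 9), (17, 22, 14), (17, 22, 22), (17, 22, 6), (17, 22, 9), (17, 6, 14), (17, 6, 22), (17, 6, 6), (17, 6, 9), (17, 9, 14), (17, 9, 22), (17, 9, 6), (17, 9, 9), (40, 32, 32), (40, 32, 36), (40, 36, 32), (40, 36, 36)}
Selection D < D2: {(10, 10, 18), (10, 10, 26), (10, 18, 26), (17, 14, 22), (17, 6, 14), (17, 6, 22), (17, 6, 9), (17, 9, 14), (17, 9, 22), (40, 32, 36)}
Keep only column(s) E, D2 (4 duplicate(s) eliminated): {(10, 18), (10, 26), (17, 14), (17, 22), (17, 9), (40, 36)}

{(10, 18), (10, 26), (17, 14), (17, 22), (17, 9), (40, 36)}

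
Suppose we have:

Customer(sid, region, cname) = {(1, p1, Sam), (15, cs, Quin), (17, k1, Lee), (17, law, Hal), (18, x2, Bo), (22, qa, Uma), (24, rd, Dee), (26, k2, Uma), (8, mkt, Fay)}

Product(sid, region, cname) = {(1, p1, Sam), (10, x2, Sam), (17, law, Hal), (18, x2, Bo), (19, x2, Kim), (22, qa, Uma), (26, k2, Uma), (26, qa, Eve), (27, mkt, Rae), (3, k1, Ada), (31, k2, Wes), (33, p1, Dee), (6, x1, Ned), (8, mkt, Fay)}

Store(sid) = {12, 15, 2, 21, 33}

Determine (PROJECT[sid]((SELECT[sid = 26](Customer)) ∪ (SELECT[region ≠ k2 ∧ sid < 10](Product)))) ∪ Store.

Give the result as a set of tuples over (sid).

{1, 12, 15, 2, 21, 26, 3, 33, 6, 8}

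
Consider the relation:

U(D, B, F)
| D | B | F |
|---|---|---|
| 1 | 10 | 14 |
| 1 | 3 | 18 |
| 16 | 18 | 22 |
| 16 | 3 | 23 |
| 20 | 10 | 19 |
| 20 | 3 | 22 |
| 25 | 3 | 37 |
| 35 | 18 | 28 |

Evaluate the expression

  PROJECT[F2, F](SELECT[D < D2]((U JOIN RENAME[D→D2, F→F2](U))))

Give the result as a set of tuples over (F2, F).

{(19, 14), (22, 18), (22, 23), (23, 18), (28, 22), (37, 18), (37, 22), (37, 23)}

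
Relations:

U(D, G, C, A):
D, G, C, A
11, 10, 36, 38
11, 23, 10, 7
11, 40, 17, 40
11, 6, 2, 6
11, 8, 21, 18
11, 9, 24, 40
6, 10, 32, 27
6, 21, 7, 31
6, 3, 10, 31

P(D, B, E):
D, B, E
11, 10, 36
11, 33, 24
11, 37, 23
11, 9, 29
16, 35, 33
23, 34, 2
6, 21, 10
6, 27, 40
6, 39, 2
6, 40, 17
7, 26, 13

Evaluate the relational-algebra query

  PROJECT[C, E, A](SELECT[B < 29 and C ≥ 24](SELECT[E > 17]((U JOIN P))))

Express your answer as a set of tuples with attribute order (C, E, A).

{(24, 29, 40), (24, 36, 40), (32, 40, 27), (36, 29, 38), (36, 36, 38)}

Joining U and P on D yields {(11, 10, 36, 38, 10, 36), (11, 10, 36, 38, 33, 24), (11, 10, 36, 38, 37, 23), (11, 10, 36, 38, 9, 29), (11, 23, 10, 7, 10, 36), (11, 23, 10, 7, 33, 24), (11, 23, 10, 7, 37, 23), (11, 23, 10, 7, 9, 29), (11, 40, 17, 40, 10, 36), (11, 40, 17, 40, 33, 24), (11, 40, 17, 40, 37, 23), (11, 40, 17, 40, 9, 29), (11, 6, 2, 6, 10, 36), (11, 6, 2, 6, 33, 24), (11, 6, 2, 6, 37, 23), (11, 6, 2, 6, 9, 29), (11, 8, 21, 18, 10, 36), (11, 8, 21, 18, 33, 24), (11, 8, 21, 18, 37, 23), (11, 8, 21, 18, 9, 29), (11, 9, 24, 40, 10, 36), (11, 9, 24, 40, 33, 24), (11, 9, 24, 40, 37, 23), (11, 9, 24, 40, 9, 29), (6, 10, 32, 27, 21, 10), (6, 10, 32, 27, 27, 40), (6, 10, 32, 27, 39, 2), (6, 10, 32, 27, 40, 17), (6, 21, 7, 31, 21, 10), (6, 21, 7, 31, 27, 40), (6, 21, 7, 31, 39, 2), (6, 21, 7, 31, 40, 17), (6, 3, 10, 31, 21, 10), (6, 3, 10, 31, 27, 40), (6, 3, 10, 31, 39, 2), (6, 3, 10, 31, 40, 17)}.
Selection E > 17: {(11, 10, 36, 38, 10, 36), (11, 10, 36, 38, 33, 24), (11, 10, 36, 38, 37, 23), (11, 10, 36, 38, 9, 29), (11, 23, 10, 7, 10, 36), (11, 23, 10, 7, 33, 24), (11, 23, 10, 7, 37, 23), (11, 23, 10, 7, 9, 29), (11, 40, 17, 40, 10, 36), (11, 40, 17, 40, 33, 24), (11, 40, 17, 40, 37, 23), (11, 40, 17, 40, 9, 29), (11, 6, 2, 6, 10, 36), (11, 6, 2, 6, 33, 24), (11, 6, 2, 6, 37, 23), (11, 6, 2, 6, 9, 29), (11, 8, 21, 18, 10, 36), (11, 8, 21, 18, 33, 24), (11, 8, 21, 18, 37, 23), (11, 8, 21, 18, 9, 29), (11, 9, 24, 40, 10, 36), (11, 9, 24, 40, 33, 24), (11, 9, 24, 40, 37, 23), (11, 9, 24, 40, 9, 29), (6, 10, 32, 27, 27, 40), (6, 21, 7, 31, 27, 40), (6, 3, 10, 31, 27, 40)}
Selection B < 29 and C ≥ 24: {(11, 10, 36, 38, 10, 36), (11, 10, 36, 38, 9, 29), (11, 9, 24, 40, 10, 36), (11, 9, 24, 40, 9, 29), (6, 10, 32, 27, 27, 40)}
π[C, E, A]: project onto (C, E, A) → {(24, 29, 40), (24, 36, 40), (32, 40, 27), (36, 29, 38), (36, 36, 38)}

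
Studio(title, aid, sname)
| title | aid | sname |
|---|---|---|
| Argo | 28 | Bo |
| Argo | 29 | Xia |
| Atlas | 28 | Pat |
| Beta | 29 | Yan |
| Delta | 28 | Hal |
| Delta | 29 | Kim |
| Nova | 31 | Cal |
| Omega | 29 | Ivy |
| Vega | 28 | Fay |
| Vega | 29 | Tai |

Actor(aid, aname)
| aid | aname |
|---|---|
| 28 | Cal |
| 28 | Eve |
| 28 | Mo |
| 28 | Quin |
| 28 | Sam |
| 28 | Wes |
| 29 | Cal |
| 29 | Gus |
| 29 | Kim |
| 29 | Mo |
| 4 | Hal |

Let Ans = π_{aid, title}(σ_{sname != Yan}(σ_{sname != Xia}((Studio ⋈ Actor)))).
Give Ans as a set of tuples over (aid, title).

Natural join on aid: {(Argo, 28, Bo, Cal), (Argo, 28, Bo, Eve), (Argo, 28, Bo, Mo), (Argo, 28, Bo, Quin), (Argo, 28, Bo, Sam), (Argo, 28, Bo, Wes), (Argo, 29, Xia, Cal), (Argo, 29, Xia, Gus), (Argo, 29, Xia, Kim), (Argo, 29, Xia, Mo), (Atlas, 28, Pat, Cal), (Atlas, 28, Pat, Eve), (Atlas, 28, Pat, Mo), (Atlas, 28, Pat, Quin), (Atlas, 28, Pat, Sam), (Atlas, 28, Pat, Wes), (Beta, 29, Yan, Cal), (Beta, 29, Yan, Gus), (Beta, 29, Yan, Kim), (Beta, 29, Yan, Mo), (Delta, 28, Hal, Cal), (Delta, 28, Hal, Eve), (Delta, 28, Hal, Mo), (Delta, 28, Hal, Quin), (Delta, 28, Hal, Sam), (Delta, 28, Hal, Wes), (Delta, 29, Kim, Cal), (Delta, 29, Kim, Gus), (Delta, 29, Kim, Kim), (Delta, 29, Kim, Mo), (Omega, 29, Ivy, Cal), (Omega, 29, Ivy, Gus), (Omega, 29, Ivy, Kim), (Omega, 29, Ivy, Mo), (Vega, 28, Fay, Cal), (Vega, 28, Fay, Eve), (Vega, 28, Fay, Mo), (Vega, 28, Fay, Quin), (Vega, 28, Fay, Sam), (Vega, 28, Fay, Wes), (Vega, 29, Tai, Cal), (Vega, 29, Tai, Gus), (Vega, 29, Tai, Kim), (Vega, 29, Tai, Mo)}
σ[sname != Xia]: keep tuples satisfying sname != Xia → {(Argo, 28, Bo, Cal), (Argo, 28, Bo, Eve), (Argo, 28, Bo, Mo), (Argo, 28, Bo, Quin), (Argo, 28, Bo, Sam), (Argo, 28, Bo, Wes), (Atlas, 28, Pat, Cal), (Atlas, 28, Pat, Eve), (Atlas, 28, Pat, Mo), (Atlas, 28, Pat, Quin), (Atlas, 28, Pat, Sam), (Atlas, 28, Pat, Wes), (Beta, 29, Yan, Cal), (Beta, 29, Yan, Gus), (Beta, 29, Yan, Kim), (Beta, 29, Yan, Mo), (Delta, 28, Hal, Cal), (Delta, 28, Hal, Eve), (Delta, 28, Hal, Mo), (Delta, 28, Hal, Quin), (Delta, 28, Hal, Sam), (Delta, 28, Hal, Wes), (Delta, 29, Kim, Cal), (Delta, 29, Kim, Gus), (Delta, 29, Kim, Kim), (Delta, 29, Kim, Mo), (Omega, 29, Ivy, Cal), (Omega, 29, Ivy, Gus), (Omega, 29, Ivy, Kim), (Omega, 29, Ivy, Mo), (Vega, 28, Fay, Cal), (Vega, 28, Fay, Eve), (Vega, 28, Fay, Mo), (Vega, 28, Fay, Quin), (Vega, 28, Fay, Sam), (Vega, 28, Fay, Wes), (Vega, 29, Tai, Cal), (Vega, 29, Tai, Gus), (Vega, 29, Tai, Kim), (Vega, 29, Tai, Mo)}
σ[sname != Yan]: keep tuples satisfying sname != Yan → {(Argo, 28, Bo, Cal), (Argo, 28, Bo, Eve), (Argo, 28, Bo, Mo), (Argo, 28, Bo, Quin), (Argo, 28, Bo, Sam), (Argo, 28, Bo, Wes), (Atlas, 28, Pat, Cal), (Atlas, 28, Pat, Eve), (Atlas, 28, Pat, Mo), (Atlas, 28, Pat, Quin), (Atlas, 28, Pat, Sam), (Atlas, 28, Pat, Wes), (Delta, 28, Hal, Cal), (Delta, 28, Hal, Eve), (Delta, 28, Hal, Mo), (Delta, 28, Hal, Quin), (Delta, 28, Hal, Sam), (Delta, 28, Hal, Wes), (Delta, 29, Kim, Cal), (Delta, 29, Kim, Gus), (Delta, 29, Kim, Kim), (Delta, 29, Kim, Mo), (Omega, 29, Ivy, Cal), (Omega, 29, Ivy, Gus), (Omega, 29, Ivy, Kim), (Omega, 29, Ivy, Mo), (Vega, 28, Fay, Cal), (Vega, 28, Fay, Eve), (Vega, 28, Fay, Mo), (Vega, 28, Fay, Quin), (Vega, 28, Fay, Sam), (Vega, 28, Fay, Wes), (Vega, 29, Tai, Cal), (Vega, 29, Tai, Gus), (Vega, 29, Tai, Kim), (Vega, 29, Tai, Mo)}
Projecting to aid, title (29 duplicate(s) eliminated): {(28, Argo), (28, Atlas), (28, Delta), (28, Vega), (29, Delta), (29, Omega), (29, Vega)}

{(28, Argo), (28, Atlas), (28, Delta), (28, Vega), (29, Delta), (29, Omega), (29, Vega)}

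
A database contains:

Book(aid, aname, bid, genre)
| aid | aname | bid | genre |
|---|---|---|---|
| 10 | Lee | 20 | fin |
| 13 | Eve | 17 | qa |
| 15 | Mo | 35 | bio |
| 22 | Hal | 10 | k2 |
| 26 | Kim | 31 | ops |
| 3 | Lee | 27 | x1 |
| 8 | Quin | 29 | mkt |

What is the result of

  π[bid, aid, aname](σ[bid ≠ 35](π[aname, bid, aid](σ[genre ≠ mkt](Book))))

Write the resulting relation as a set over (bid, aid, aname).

{(10, 22, Hal), (17, 13, Eve), (20, 10, Lee), (27, 3, Lee), (31, 26, Kim)}

Apply σ_{genre ≠ mkt}; surviving tuples: {(10, Lee, 20, fin), (13, Eve, 17, qa), (15, Mo, 35, bio), (22, Hal, 10, k2), (26, Kim, 31, ops), (3, Lee, 27, x1)}
Keep only column(s) aname, bid, aid: {(Eve, 17, 13), (Hal, 10, 22), (Kim, 31, 26), (Lee, 20, 10), (Lee, 27, 3), (Mo, 35, 15)}
Apply σ_{bid ≠ 35}; surviving tuples: {(Eve, 17, 13), (Hal, 10, 22), (Kim, 31, 26), (Lee, 20, 10), (Lee, 27, 3)}
Keep only column(s) bid, aid, aname: {(10, 22, Hal), (17, 13, Eve), (20, 10, Lee), (27, 3, Lee), (31, 26, Kim)}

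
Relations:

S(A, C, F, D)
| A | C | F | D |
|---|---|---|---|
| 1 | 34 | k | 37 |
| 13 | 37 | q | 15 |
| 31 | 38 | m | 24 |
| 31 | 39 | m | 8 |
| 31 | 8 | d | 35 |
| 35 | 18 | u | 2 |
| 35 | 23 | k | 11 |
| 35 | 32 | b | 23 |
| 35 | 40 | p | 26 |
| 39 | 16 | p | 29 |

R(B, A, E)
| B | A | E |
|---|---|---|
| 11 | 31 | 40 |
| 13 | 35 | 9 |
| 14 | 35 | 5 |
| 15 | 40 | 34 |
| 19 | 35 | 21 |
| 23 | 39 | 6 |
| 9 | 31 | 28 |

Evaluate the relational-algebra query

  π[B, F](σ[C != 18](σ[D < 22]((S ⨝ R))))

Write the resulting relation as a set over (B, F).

Natural join on A: {(31, 38, m, 24, 11, 40), (31, 38, m, 24, 9, 28), (31, 39, m, 8, 11, 40), (31, 39, m, 8, 9, 28), (31, 8, d, 35, 11, 40), (31, 8, d, 35, 9, 28), (35, 18, u, 2, 13, 9), (35, 18, u, 2, 14, 5), (35, 18, u, 2, 19, 21), (35, 23, k, 11, 13, 9), (35, 23, k, 11, 14, 5), (35, 23, k, 11, 19, 21), (35, 32, b, 23, 13, 9), (35, 32, b, 23, 14, 5), (35, 32, b, 23, 19, 21), (35, 40, p, 26, 13, 9), (35, 40, p, 26, 14, 5), (35, 40, p, 26, 19, 21), (39, 16, p, 29, 23, 6)}
Selection D < 22: {(31, 39, m, 8, 11, 40), (31, 39, m, 8, 9, 28), (35, 18, u, 2, 13, 9), (35, 18, u, 2, 14, 5), (35, 18, u, 2, 19, 21), (35, 23, k, 11, 13, 9), (35, 23, k, 11, 14, 5), (35, 23, k, 11, 19, 21)}
Selection C != 18: {(31, 39, m, 8, 11, 40), (31, 39, m, 8, 9, 28), (35, 23, k, 11, 13, 9), (35, 23, k, 11, 14, 5), (35, 23, k, 11, 19, 21)}
Projecting to B, F: {(11, m), (13, k), (14, k), (19, k), (9, m)}

{(11, m), (13, k), (14, k), (19, k), (9, m)}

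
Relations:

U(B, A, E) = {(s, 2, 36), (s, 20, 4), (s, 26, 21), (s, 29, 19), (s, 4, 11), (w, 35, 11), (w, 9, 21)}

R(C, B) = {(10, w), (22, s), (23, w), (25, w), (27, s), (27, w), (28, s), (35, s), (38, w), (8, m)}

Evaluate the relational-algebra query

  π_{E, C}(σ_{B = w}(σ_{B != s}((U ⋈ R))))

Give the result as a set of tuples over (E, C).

Joining U and R on B yields {(s, 2, 36, 22), (s, 2, 36, 27), (s, 2, 36, 28), (s, 2, 36, 35), (s, 20, 4, 22), (s, 20, 4, 27), (s, 20, 4, 28), (s, 20, 4, 35), (s, 26, 21, 22), (s, 26, 21, 27), (s, 26, 21, 28), (s, 26, 21, 35), (s, 29, 19, 22), (s, 29, 19, 27), (s, 29, 19, 28), (s, 29, 19, 35), (s, 4, 11, 22), (s, 4, 11, 27), (s, 4, 11, 28), (s, 4, 11, 35), (w, 35, 11, 10), (w, 35, 11, 23), (w, 35, 11, 25), (w, 35, 11, 27), (w, 35, 11, 38), (w, 9, 21, 10), (w, 9, 21, 23), (w, 9, 21, 25), (w, 9, 21, 27), (w, 9, 21, 38)}.
Apply σ_{B != s}; surviving tuples: {(w, 35, 11, 10), (w, 35, 11, 23), (w, 35, 11, 25), (w, 35, 11, 27), (w, 35, 11, 38), (w, 9, 21, 10), (w, 9, 21, 23), (w, 9, 21, 25), (w, 9, 21, 27), (w, 9, 21, 38)}
Apply σ_{B = w}; surviving tuples: {(w, 35, 11, 10), (w, 35, 11, 23), (w, 35, 11, 25), (w, 35, 11, 27), (w, 35, 11, 38), (w, 9, 21, 10), (w, 9, 21, 23), (w, 9, 21, 25), (w, 9, 21, 27), (w, 9, 21, 38)}
Keep only column(s) E, C: {(11, 10), (11, 23), (11, 25), (11, 27), (11, 38), (21, 10), (21, 23), (21, 25), (21, 27), (21, 38)}

{(11, 10), (11, 23), (11, 25), (11, 27), (11, 38), (21, 10), (21, 23), (21, 25), (21, 27), (21, 38)}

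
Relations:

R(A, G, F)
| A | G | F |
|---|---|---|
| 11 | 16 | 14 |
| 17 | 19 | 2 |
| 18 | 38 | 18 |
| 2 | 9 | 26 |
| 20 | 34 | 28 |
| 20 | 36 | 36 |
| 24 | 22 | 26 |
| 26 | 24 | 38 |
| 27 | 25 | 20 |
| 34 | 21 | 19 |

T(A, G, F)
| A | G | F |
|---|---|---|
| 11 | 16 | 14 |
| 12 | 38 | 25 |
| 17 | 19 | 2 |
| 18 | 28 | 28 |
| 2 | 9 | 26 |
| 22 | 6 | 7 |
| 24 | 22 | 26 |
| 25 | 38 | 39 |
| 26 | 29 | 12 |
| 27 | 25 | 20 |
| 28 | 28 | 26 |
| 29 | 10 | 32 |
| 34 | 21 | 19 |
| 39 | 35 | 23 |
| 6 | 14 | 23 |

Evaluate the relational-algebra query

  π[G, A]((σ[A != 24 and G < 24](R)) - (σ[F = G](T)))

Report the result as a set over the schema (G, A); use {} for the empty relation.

{(16, 11), (19, 17), (21, 34), (9, 2)}

Selection A != 24 and G < 24: {(11, 16, 14), (17, 19, 2), (2, 9, 26), (34, 21, 19)}
Selection F = G: {(18, 28, 28)}
Difference: {(11, 16, 14), (17, 19, 2), (2, 9, 26), (34, 21, 19)} with {(18, 28, 28)} → {(11, 16, 14), (17, 19, 2), (2, 9, 26), (34, 21, 19)}
Projecting to G, A: {(16, 11), (19, 17), (21, 34), (9, 2)}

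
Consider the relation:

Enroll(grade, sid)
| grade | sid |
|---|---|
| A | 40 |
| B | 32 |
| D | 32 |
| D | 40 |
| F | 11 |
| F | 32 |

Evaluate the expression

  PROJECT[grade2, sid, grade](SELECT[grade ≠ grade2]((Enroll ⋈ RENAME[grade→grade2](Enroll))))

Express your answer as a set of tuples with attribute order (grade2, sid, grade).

ρ[grade→grade2]: schema becomes (grade2, sid); tuples unchanged.
Joining Enroll and RENAME[grade→grade2](Enroll) on sid yields {(A, 40, A), (A, 40, D), (B, 32, B), (B, 32, D), (B, 32, F), (D, 32, B), (D, 32, D), (D, 32, F), (D, 40, A), (D, 40, D), (F, 11, F), (F, 32, B), (F, 32, D), (F, 32, F)}.
Filtering on grade ≠ grade2 leaves {(A, 40, D), (B, 32, D), (B, 32, F), (D, 32, B), (D, 32, F), (D, 40, A), (F, 32, B), (F, 32, D)}.
π[grade2, sid, grade]: project onto (grade2, sid, grade) → {(A, 40, D), (B, 32, D), (B, 32, F), (D, 32, B), (D, 32, F), (D, 40, A), (F, 32, B), (F, 32, D)}

{(A, 40, D), (B, 32, D), (B, 32, F), (D, 32, B), (D, 32, F), (D, 40, A), (F, 32, B), (F, 32, D)}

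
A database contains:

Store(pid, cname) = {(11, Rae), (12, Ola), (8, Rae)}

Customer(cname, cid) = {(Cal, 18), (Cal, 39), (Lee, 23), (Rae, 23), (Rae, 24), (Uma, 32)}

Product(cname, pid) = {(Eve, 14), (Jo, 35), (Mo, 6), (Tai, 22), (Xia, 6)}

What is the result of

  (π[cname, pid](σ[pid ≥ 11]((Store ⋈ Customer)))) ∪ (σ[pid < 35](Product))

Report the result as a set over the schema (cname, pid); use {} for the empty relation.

{(Eve, 14), (Mo, 6), (Rae, 11), (Tai, 22), (Xia, 6)}

Joining Store and Customer on cname yields {(11, Rae, 23), (11, Rae, 24), (8, Rae, 23), (8, Rae, 24)}.
Selection pid ≥ 11: {(11, Rae, 23), (11, Rae, 24)}
Projecting to cname, pid (1 duplicate(s) eliminated): {(Rae, 11)}
Selection pid < 35: {(Eve, 14), (Mo, 6), (Tai, 22), (Xia, 6)}
Taking the union: {(Eve, 14), (Mo, 6), (Rae, 11), (Tai, 22), (Xia, 6)}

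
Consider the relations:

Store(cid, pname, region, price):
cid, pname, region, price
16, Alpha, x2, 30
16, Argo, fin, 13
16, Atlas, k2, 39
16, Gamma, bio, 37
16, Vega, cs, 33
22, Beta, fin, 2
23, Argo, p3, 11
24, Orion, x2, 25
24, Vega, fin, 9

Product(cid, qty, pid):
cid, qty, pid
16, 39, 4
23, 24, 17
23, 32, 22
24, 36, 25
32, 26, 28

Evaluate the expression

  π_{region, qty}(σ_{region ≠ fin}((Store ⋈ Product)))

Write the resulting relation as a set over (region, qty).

Joining Store and Product on cid yields {(16, Alpha, x2, 30, 39, 4), (16, Argo, fin, 13, 39, 4), (16, Atlas, k2, 39, 39, 4), (16, Gamma, bio, 37, 39, 4), (16, Vega, cs, 33, 39, 4), (23, Argo, p3, 11, 24, 17), (23, Argo, p3, 11, 32, 22), (24, Orion, x2, 25, 36, 25), (24, Vega, fin, 9, 36, 25)}.
σ[region ≠ fin]: keep tuples satisfying region ≠ fin → {(16, Alpha, x2, 30, 39, 4), (16, Atlas, k2, 39, 39, 4), (16, Gamma, bio, 37, 39, 4), (16, Vega, cs, 33, 39, 4), (23, Argo, p3, 11, 24, 17), (23, Argo, p3, 11, 32, 22), (24, Orion, x2, 25, 36, 25)}
Keep only column(s) region, qty: {(bio, 39), (cs, 39), (k2, 39), (p3, 24), (p3, 32), (x2, 36), (x2, 39)}

{(bio, 39), (cs, 39), (k2, 39), (p3, 24), (p3, 32), (x2, 36), (x2, 39)}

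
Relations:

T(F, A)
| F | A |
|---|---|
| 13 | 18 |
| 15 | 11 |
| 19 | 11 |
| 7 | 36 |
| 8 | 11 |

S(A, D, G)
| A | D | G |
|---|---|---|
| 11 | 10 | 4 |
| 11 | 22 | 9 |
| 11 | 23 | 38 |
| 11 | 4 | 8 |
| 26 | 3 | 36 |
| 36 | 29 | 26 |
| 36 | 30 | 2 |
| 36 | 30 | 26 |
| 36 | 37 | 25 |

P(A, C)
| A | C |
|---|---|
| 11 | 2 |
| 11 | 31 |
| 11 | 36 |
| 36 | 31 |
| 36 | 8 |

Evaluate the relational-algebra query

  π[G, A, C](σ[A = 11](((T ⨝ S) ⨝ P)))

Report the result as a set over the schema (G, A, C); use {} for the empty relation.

Natural join on A: {(15, 11, 10, 4), (15, 11, 22, 9), (15, 11, 23, 38), (15, 11, 4, 8), (19, 11, 10, 4), (19, 11, 22, 9), (19, 11, 23, 38), (19, 11, 4, 8), (7, 36, 29, 26), (7, 36, 30, 2), (7, 36, 30, 26), (7, 36, 37, 25), (8, 11, 10, 4), (8, 11, 22, 9), (8, 11, 23, 38), (8, 11, 4, 8)}
Natural join on A: {(15, 11, 10, 4, 2), (15, 11, 10, 4, 31), (15, 11, 10, 4, 36), (15, 11, 22, 9, 2), (15, 11, 22, 9, 31), (15, 11, 22, 9, 36), (15, 11, 23, 38, 2), (15, 11, 23, 38, 31), (15, 11, 23, 38, 36), (15, 11, 4, 8, 2), (15, 11, 4, 8, 31), (15, 11, 4, 8, 36), (19, 11, 10, 4, 2), (19, 11, 10, 4, 31), (19, 11, 10, 4, 36), (19, 11, 22, 9, 2), (19, 11, 22, 9, 31), (19, 11, 22, 9, 36), (19, 11, 23, 38, 2), (19, 11, 23, 38, 31), (19, 11, 23, 38, 36), (19, 11, 4, 8, 2), (19, 11, 4, 8, 31), (19, 11, 4, 8, 36), (7, 36, 29, 26, 31), (7, 36, 29, 26, 8), (7, 36, 30, 2, 31), (7, 36, 30, 2, 8), (7, 36, 30, 26, 31), (7, 36, 30, 26, 8), (7, 36, 37, 25, 31), (7, 36, 37, 25, 8), (8, 11, 10, 4, 2), (8, 11, 10, 4, 31), (8, 11, 10, 4, 36), (8, 11, 22, 9, 2), (8, 11, 22, 9, 31), (8, 11, 22, 9, 36), (8, 11, 23, 38, 2), (8, 11, 23, 38, 31), (8, 11, 23, 38, 36), (8, 11, 4, 8, 2), (8, 11, 4, 8, 31), (8, 11, 4, 8, 36)}
Filtering on A = 11 leaves {(15, 11, 10, 4, 2), (15, 11, 10, 4, 31), (15, 11, 10, 4, 36), (15, 11, 22, 9, 2), (15, 11, 22, 9, 31), (15, 11, 22, 9, 36), (15, 11, 23, 38, 2), (15, 11, 23, 38, 31), (15, 11, 23, 38, 36), (15, 11, 4, 8, 2), (15, 11, 4, 8, 31), (15, 11, 4, 8, 36), (19, 11, 10, 4, 2), (19, 11, 10, 4, 31), (19, 11, 10, 4, 36), (19, 11, 22, 9, 2), (19, 11, 22, 9, 31), (19, 11, 22, 9, 36), (19, 11, 23, 38, 2), (19, 11, 23, 38, 31), (19, 11, 23, 38, 36), (19, 11, 4, 8, 2), (19, 11, 4, 8, 31), (19, 11, 4, 8, 36), (8, 11, 10, 4, 2), (8, 11, 10, 4, 31), (8, 11, 10, 4, 36), (8, 11, 22, 9, 2), (8, 11, 22, 9, 31), (8, 11, 22, 9, 36), (8, 11, 23, 38, 2), (8, 11, 23, 38, 31), (8, 11, 23, 38, 36), (8, 11, 4, 8, 2), (8, 11, 4, 8, 31), (8, 11, 4, 8, 36)}.
Projecting to G, A, C (24 duplicate(s) eliminated): {(38, 11, 2), (38, 11, 31), (38, 11, 36), (4, 11, 2), (4, 11, 31), (4, 11, 36), (8, 11, 2), (8, 11, 31), (8, 11, 36), (9, 11, 2), (9, 11, 31), (9, 11, 36)}

{(38, 11, 2), (38, 11, 31), (38, 11, 36), (4, 11, 2), (4, 11, 31), (4, 11, 36), (8, 11, 2), (8, 11, 31), (8, 11, 36), (9, 11, 2), (9, 11, 31), (9, 11, 36)}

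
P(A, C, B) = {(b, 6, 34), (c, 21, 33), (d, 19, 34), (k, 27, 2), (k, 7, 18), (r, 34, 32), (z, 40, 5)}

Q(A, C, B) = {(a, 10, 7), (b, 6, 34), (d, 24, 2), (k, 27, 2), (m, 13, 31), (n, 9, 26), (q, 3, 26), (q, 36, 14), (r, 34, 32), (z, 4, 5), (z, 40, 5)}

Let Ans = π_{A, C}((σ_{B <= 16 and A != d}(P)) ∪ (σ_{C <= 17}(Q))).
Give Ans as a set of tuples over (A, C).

Apply σ_{B <= 16 and A != d}; surviving tuples: {(k, 27, 2), (z, 40, 5)}
Apply σ_{C <= 17}; surviving tuples: {(a, 10, 7), (b, 6, 34), (m, 13, 31), (n, 9, 26), (q, 3, 26), (z, 4, 5)}
Taking the union: {(a, 10, 7), (b, 6, 34), (k, 27, 2), (m, 13, 31), (n, 9, 26), (q, 3, 26), (z, 4, 5), (z, 40, 5)}
Projecting to A, C: {(a, 10), (b, 6), (k, 27), (m, 13), (n, 9), (q, 3), (z, 4), (z, 40)}

{(a, 10), (b, 6), (k, 27), (m, 13), (n, 9), (q, 3), (z, 4), (z, 40)}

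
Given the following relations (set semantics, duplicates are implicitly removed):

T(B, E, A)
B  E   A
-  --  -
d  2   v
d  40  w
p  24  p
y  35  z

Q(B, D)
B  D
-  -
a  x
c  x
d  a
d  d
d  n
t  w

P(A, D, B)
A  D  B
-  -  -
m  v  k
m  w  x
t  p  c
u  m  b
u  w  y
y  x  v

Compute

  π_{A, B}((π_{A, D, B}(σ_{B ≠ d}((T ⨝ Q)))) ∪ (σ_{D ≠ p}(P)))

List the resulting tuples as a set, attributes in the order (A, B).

Natural join on B: {(d, 2, v, a), (d, 2, v, d), (d, 2, v, n), (d, 40, w, a), (d, 40, w, d), (d, 40, w, n)}
σ[B ≠ d]: keep tuples satisfying B ≠ d → {}
Projecting to A, D, B: {}
σ[D ≠ p]: keep tuples satisfying D ≠ p → {(m, v, k), (m, w, x), (u, m, b), (u, w, y), (y, x, v)}
Set union of the two operands is {(m, v, k), (m, w, x), (u, m, b), (u, w, y), (y, x, v)}.
Projecting to A, B: {(m, k), (m, x), (u, b), (u, y), (y, v)}

{(m, k), (m, x), (u, b), (u, y), (y, v)}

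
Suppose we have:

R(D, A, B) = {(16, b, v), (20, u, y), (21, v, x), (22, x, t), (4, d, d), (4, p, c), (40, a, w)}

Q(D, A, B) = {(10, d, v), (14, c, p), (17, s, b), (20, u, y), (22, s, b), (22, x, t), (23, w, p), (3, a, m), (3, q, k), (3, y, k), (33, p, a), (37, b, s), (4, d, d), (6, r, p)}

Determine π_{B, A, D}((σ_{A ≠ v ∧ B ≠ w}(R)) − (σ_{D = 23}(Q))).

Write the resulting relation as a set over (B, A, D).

Filtering on A ≠ v ∧ B ≠ w leaves {(16, b, v), (20, u, y), (22, x, t), (4, d, d), (4, p, c)}.
Filtering on D = 23 leaves {(23, w, p)}.
Difference: {(16, b, v), (20, u, y), (22, x, t), (4, d, d), (4, p, c)} with {(23, w, p)} → {(16, b, v), (20, u, y), (22, x, t), (4, d, d), (4, p, c)}
Projecting to B, A, D: {(c, p, 4), (d, d, 4), (t, x, 22), (v, b, 16), (y, u, 20)}

{(c, p, 4), (d, d, 4), (t, x, 22), (v, b, 16), (y, u, 20)}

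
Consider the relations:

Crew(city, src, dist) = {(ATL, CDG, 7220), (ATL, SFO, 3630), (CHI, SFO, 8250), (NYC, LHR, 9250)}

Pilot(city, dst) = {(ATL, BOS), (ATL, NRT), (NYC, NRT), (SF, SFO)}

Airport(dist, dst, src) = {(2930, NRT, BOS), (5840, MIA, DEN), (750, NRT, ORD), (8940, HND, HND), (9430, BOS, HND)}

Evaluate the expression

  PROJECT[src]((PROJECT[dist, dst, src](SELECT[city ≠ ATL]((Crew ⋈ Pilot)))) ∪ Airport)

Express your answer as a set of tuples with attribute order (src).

Crew ⋈ Pilot (natural join on city): {(ATL, CDG, 7220, BOS), (ATL, CDG, 7220, NRT), (ATL, SFO, 3630, BOS), (ATL, SFO, 3630, NRT), (NYC, LHR, 9250, NRT)}
σ[city ≠ ATL]: keep tuples satisfying city ≠ ATL → {(NYC, LHR, 9250, NRT)}
π_{dist, dst, src} gives {(9250, NRT, LHR)}.
Union: {(9250, NRT, LHR)} with {(2930, NRT, BOS), (5840, MIA, DEN), (750, NRT, ORD), (8940, HND, HND), (9430, BOS, HND)} → {(2930, NRT, BOS), (5840, MIA, DEN), (750, NRT, ORD), (8940, HND, HND), (9250, NRT, LHR), (9430, BOS, HND)}
π_{src} gives {BOS, DEN, HND, LHR, ORD} (1 duplicate(s) eliminated).

{BOS, DEN, HND, LHR, ORD}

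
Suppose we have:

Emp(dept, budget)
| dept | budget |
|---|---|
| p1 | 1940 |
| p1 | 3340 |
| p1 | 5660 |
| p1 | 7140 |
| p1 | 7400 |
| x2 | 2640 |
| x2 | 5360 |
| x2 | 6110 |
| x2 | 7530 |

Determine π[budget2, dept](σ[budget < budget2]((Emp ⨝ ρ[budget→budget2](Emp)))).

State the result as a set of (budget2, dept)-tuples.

ρ[budget→budget2]: schema becomes (dept, budget2); tuples unchanged.
Natural join on dept: {(p1, 1940, 1940), (p1, 1940, 3340), (p1, 1940, 5660), (p1, 1940, 7140), (p1, 1940, 7400), (p1, 3340, 1940), (p1, 3340, 3340), (p1, 3340, 5660), (p1, 3340, 7140), (p1, 3340, 7400), (p1, 5660, 1940), (p1, 5660, 3340), (p1, 5660, 5660), (p1, 5660, 7140), (p1, 5660, 7400), (p1, 7140, 1940), (p1, 7140, 3340), (p1, 7140, 5660), (p1, 7140, 7140), (p1, 7140, 7400), (p1, 7400, 1940), (p1, 7400, 3340), (p1, 7400, 5660), (p1, 7400, 7140), (p1, 7400, 7400), (x2, 2640, 2640), (x2, 2640, 5360), (x2, 2640, 6110), (x2, 2640, 7530), (x2, 5360, 2640), (x2, 5360, 5360), (x2, 5360, 6110), (x2, 5360, 7530), (x2, 6110, 2640), (x2, 6110, 5360), (x2, 6110, 6110), (x2, 6110, 7530), (x2, 7530, 2640), (x2, 7530, 5360), (x2, 7530, 6110), (x2, 7530, 7530)}
Apply σ_{budget < budget2}; surviving tuples: {(p1, 1940, 3340), (p1, 1940, 5660), (p1, 1940, 7140), (p1, 1940, 7400), (p1, 3340, 5660), (p1, 3340, 7140), (p1, 3340, 7400), (p1, 5660, 7140), (p1, 5660, 7400), (p1, 7140, 7400), (x2, 2640, 5360), (x2, 2640, 6110), (x2, 2640, 7530), (x2, 5360, 6110), (x2, 5360, 7530), (x2, 6110, 7530)}
π[budget2, dept]: project onto (budget2, dept) (9 duplicate(s) eliminated) → {(3340, p1), (5360, x2), (5660, p1), (6110, x2), (7140, p1), (7400, p1), (7530, x2)}

{(3340, p1), (5360, x2), (5660, p1), (6110, x2), (7140, p1), (7400, p1), (7530, x2)}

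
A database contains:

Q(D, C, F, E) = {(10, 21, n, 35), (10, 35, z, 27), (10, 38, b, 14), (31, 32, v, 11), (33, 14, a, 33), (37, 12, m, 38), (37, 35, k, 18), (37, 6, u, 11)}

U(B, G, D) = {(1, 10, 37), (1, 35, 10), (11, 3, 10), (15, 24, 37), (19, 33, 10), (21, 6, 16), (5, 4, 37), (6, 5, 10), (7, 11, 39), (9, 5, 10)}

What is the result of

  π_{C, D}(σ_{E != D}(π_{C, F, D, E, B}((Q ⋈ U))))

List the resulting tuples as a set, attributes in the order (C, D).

Joining Q and U on D yields {(10, 21, n, 35, 1, 35), (10, 21, n, 35, 11, 3), (10, 21, n, 35, 19, 33), (10, 21, n, 35, 6, 5), (10, 21, n, 35, 9, 5), (10, 35, z, 27, 1, 35), (10, 35, z, 27, 11, 3), (10, 35, z, 27, 19, 33), (10, 35, z, 27, 6, 5), (10, 35, z, 27, 9, 5), (10, 38, b, 14, 1, 35), (10, 38, b, 14, 11, 3), (10, 38, b, 14, 19, 33), (10, 38, b, 14, 6, 5), (10, 38, b, 14, 9, 5), (37, 12, m, 38, 1, 10), (37, 12, m, 38, 15, 24), (37, 12, m, 38, 5, 4), (37, 35, k, 18, 1, 10), (37, 35, k, 18, 15, 24), (37, 35, k, 18, 5, 4), (37, 6, u, 11, 1, 10), (37, 6, u, 11, 15, 24), (37, 6, u, 11, 5, 4)}.
Projecting to C, F, D, E, B: {(12, m, 37, 38, 1), (12, m, 37, 38, 15), (12, m, 37, 38, 5), (21, n, 10, 35, 1), (21, n, 10, 35, 11), (21, n, 10, 35, 19), (21, n, 10, 35, 6), (21, n, 10, 35, 9), (35, k, 37, 18, 1), (35, k, 37, 18, 15), (35, k, 37, 18, 5), (35, z, 10, 27, 1), (35, z, 10, 27, 11), (35, z, 10, 27, 19), (35, z, 10, 27, 6), (35, z, 10, 27, 9), (38, b, 10, 14, 1), (38, b, 10, 14, 11), (38, b, 10, 14, 19), (38, b, 10, 14, 6), (38, b, 10, 14, 9), (6, u, 37, 11, 1), (6, u, 37, 11, 15), (6, u, 37, 11, 5)}
Selection E != D: {(12, m, 37, 38, 1), (12, m, 37, 38, 15), (12, m, 37, 38, 5), (21, n, 10, 35, 1), (21, n, 10, 35, 11), (21, n, 10, 35, 19), (21, n, 10, 35, 6), (21, n, 10, 35, 9), (35, k, 37, 18, 1), (35, k, 37, 18, 15), (35, k, 37, 18, 5), (35, z, 10, 27, 1), (35, z, 10, 27, 11), (35, z, 10, 27, 19), (35, z, 10, 27, 6), (35, z, 10, 27, 9), (38, b, 10, 14, 1), (38, b, 10, 14, 11), (38, b, 10, 14, 19), (38, b, 10, 14, 6), (38, b, 10, 14, 9), (6, u, 37, 11, 1), (6, u, 37, 11, 15), (6, u, 37, 11, 5)}
Projecting to C, D (18 duplicate(s) eliminated): {(12, 37), (21, 10), (35, 10), (35, 37), (38, 10), (6, 37)}

{(12, 37), (21, 10), (35, 10), (35, 37), (38, 10), (6, 37)}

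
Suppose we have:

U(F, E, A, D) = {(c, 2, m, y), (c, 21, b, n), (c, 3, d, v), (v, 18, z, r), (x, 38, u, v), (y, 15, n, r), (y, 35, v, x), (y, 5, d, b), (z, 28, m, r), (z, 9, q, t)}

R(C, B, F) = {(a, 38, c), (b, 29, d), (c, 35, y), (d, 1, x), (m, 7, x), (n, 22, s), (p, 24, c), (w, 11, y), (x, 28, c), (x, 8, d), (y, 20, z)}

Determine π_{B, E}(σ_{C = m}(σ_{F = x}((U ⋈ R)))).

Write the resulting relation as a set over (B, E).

Natural join on F: {(c, 2, m, y, a, 38), (c, 2, m, y, p, 24), (c, 2, m, y, x, 28), (c, 21, b, n, a, 38), (c, 21, b, n, p, 24), (c, 21, b, n, x, 28), (c, 3, d, v, a, 38), (c, 3, d, v, p, 24), (c, 3, d, v, x, 28), (x, 38, u, v, d, 1), (x, 38, u, v, m, 7), (y, 15, n, r, c, 35), (y, 15, n, r, w, 11), (y, 35, v, x, c, 35), (y, 35, v, x, w, 11), (y, 5, d, b, c, 35), (y, 5, d, b, w, 11), (z, 28, m, r, y, 20), (z, 9, q, t, y, 20)}
Filtering on F = x leaves {(x, 38, u, v, d, 1), (x, 38, u, v, m, 7)}.
Filtering on C = m leaves {(x, 38, u, v, m, 7)}.
Projecting to B, E: {(7, 38)}

{(7, 38)}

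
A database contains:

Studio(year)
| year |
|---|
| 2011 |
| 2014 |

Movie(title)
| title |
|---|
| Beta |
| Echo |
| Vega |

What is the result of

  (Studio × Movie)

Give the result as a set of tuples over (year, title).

{(2011, Beta), (2011, Echo), (2011, Vega), (2014, Beta), (2014, Echo), (2014, Vega)}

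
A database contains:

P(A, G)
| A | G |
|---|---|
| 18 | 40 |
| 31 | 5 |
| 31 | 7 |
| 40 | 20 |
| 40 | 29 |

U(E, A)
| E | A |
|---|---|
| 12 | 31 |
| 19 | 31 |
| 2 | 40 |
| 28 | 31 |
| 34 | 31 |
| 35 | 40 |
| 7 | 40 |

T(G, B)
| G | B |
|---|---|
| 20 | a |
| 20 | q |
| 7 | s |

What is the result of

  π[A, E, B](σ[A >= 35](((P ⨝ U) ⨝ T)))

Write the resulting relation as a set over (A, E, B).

{(40, 2, a), (40, 2, q), (40, 35, a), (40, 35, q), (40, 7, a), (40, 7, q)}

Joining P and U on A yields {(31, 5, 12), (31, 5, 19), (31, 5, 28), (31, 5, 34), (31, 7, 12), (31, 7, 19), (31, 7, 28), (31, 7, 34), (40, 20, 2), (40, 20, 35), (40, 20, 7), (40, 29, 2), (40, 29, 35), (40, 29, 7)}.
Joining (P ⨝ U) and T on G yields {(31, 7, 12, s), (31, 7, 19, s), (31, 7, 28, s), (31, 7, 34, s), (40, 20, 2, a), (40, 20, 2, q), (40, 20, 35, a), (40, 20, 35, q), (40, 20, 7, a), (40, 20, 7, q)}.
Selection A >= 35: {(40, 20, 2, a), (40, 20, 2, q), (40, 20, 35, a), (40, 20, 35, q), (40, 20, 7, a), (40, 20, 7, q)}
Projecting to A, E, B: {(40, 2, a), (40, 2, q), (40, 35, a), (40, 35, q), (40, 7, a), (40, 7, q)}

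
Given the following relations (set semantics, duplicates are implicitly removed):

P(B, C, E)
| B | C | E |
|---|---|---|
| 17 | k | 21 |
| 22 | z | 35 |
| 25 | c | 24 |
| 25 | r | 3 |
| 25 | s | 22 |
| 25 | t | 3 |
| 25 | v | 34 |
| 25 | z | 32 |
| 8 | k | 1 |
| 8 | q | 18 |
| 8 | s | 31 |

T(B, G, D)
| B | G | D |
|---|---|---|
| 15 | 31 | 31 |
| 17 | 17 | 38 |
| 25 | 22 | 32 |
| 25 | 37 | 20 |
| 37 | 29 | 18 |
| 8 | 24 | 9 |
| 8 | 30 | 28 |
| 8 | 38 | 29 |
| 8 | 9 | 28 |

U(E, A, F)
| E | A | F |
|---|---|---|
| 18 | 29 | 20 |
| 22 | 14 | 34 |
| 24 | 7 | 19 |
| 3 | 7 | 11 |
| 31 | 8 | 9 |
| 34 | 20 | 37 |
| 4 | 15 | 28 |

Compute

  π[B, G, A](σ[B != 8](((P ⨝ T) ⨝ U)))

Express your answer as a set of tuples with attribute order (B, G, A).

{(25, 22, 14), (25, 22, 20), (25, 22, 7), (25, 37, 14), (25, 37, 20), (25, 37, 7)}

Natural join on B: {(17, k, 21, 17, 38), (25, c, 24, 22, 32), (25, c, 24, 37, 20), (25, r, 3, 22, 32), (25, r, 3, 37, 20), (25, s, 22, 22, 32), (25, s, 22, 37, 20), (25, t, 3, 22, 32), (25, t, 3, 37, 20), (25, v, 34, 22, 32), (25, v, 34, 37, 20), (25, z, 32, 22, 32), (25, z, 32, 37, 20), (8, k, 1, 24, 9), (8, k, 1, 30, 28), (8, k, 1, 38, 29), (8, k, 1, 9, 28), (8, q, 18, 24, 9), (8, q, 18, 30, 28), (8, q, 18, 38, 29), (8, q, 18, 9, 28), (8, s, 31, 24, 9), (8, s, 31, 30, 28), (8, s, 31, 38, 29), (8, s, 31, 9, 28)}
Natural join on E: {(25, c, 24, 22, 32, 7, 19), (25, c, 24, 37, 20, 7, 19), (25, r, 3, 22, 32, 7, 11), (25, r, 3, 37, 20, 7, 11), (25, s, 22, 22, 32, 14, 34), (25, s, 22, 37, 20, 14, 34), (25, t, 3, 22, 32, 7, 11), (25, t, 3, 37, 20, 7, 11), (25, v, 34, 22, 32, 20, 37), (25, v, 34, 37, 20, 20, 37), (8, q, 18, 24, 9, 29, 20), (8, q, 18, 30, 28, 29, 20), (8, q, 18, 38, 29, 29, 20), (8, q, 18, 9, 28, 29, 20), (8, s, 31, 24, 9, 8, 9), (8, s, 31, 30, 28, 8, 9), (8, s, 31, 38, 29, 8, 9), (8, s, 31, 9, 28, 8, 9)}
Filtering on B != 8 leaves {(25, c, 24, 22, 32, 7, 19), (25, c, 24, 37, 20, 7, 19), (25, r, 3, 22, 32, 7, 11), (25, r, 3, 37, 20, 7, 11), (25, s, 22, 22, 32, 14, 34), (25, s, 22, 37, 20, 14, 34), (25, t, 3, 22, 32, 7, 11), (25, t, 3, 37, 20, 7, 11), (25, v, 34, 22, 32, 20, 37), (25, v, 34, 37, 20, 20, 37)}.
Projecting to B, G, A (4 duplicate(s) eliminated): {(25, 22, 14), (25, 22, 20), (25, 22, 7), (25, 37, 14), (25, 37, 20), (25, 37, 7)}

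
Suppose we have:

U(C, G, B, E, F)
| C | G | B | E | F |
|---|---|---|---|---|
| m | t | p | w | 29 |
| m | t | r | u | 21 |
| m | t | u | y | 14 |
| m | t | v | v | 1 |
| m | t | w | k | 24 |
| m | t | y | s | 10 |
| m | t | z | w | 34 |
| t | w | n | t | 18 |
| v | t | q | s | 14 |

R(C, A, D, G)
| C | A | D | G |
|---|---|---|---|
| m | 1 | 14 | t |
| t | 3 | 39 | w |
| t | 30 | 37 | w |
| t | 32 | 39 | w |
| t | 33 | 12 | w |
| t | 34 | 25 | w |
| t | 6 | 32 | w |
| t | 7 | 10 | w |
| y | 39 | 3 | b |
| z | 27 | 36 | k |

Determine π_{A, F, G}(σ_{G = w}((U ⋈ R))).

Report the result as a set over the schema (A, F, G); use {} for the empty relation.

{(3, 18, w), (30, 18, w), (32, 18, w), (33, 18, w), (34, 18, w), (6, 18, w), (7, 18, w)}

U ⋈ R (natural join on C, G): {(m, t, p, w, 29, 1, 14), (m, t, r, u, 21, 1, 14), (m, t, u, y, 14, 1, 14), (m, t, v, v, 1, 1, 14), (m, t, w, k, 24, 1, 14), (m, t, y, s, 10, 1, 14), (m, t, z, w, 34, 1, 14), (t, w, n, t, 18, 3, 39), (t, w, n, t, 18, 30, 37), (t, w, n, t, 18, 32, 39), (t, w, n, t, 18, 33, 12), (t, w, n, t, 18, 34, 25), (t, w, n, t, 18, 6, 32), (t, w, n, t, 18, 7, 10)}
Selection G = w: {(t, w, n, t, 18, 3, 39), (t, w, n, t, 18, 30, 37), (t, w, n, t, 18, 32, 39), (t, w, n, t, 18, 33, 12), (t, w, n, t, 18, 34, 25), (t, w, n, t, 18, 6, 32), (t, w, n, t, 18, 7, 10)}
Projecting to A, F, G: {(3, 18, w), (30, 18, w), (32, 18, w), (33, 18, w), (34, 18, w), (6, 18, w), (7, 18, w)}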